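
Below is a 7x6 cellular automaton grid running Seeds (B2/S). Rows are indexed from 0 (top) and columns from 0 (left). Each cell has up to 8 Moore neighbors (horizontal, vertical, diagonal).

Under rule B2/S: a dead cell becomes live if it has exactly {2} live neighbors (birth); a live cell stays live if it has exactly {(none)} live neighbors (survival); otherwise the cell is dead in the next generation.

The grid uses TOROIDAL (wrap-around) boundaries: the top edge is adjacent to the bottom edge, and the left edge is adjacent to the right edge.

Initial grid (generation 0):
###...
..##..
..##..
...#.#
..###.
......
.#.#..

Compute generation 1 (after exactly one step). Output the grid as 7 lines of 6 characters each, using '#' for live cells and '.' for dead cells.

Answer: ....#.
#...#.
.#....
.#....
.....#
.#....
......

Derivation:
Simulating step by step:
Generation 0 (given above): 14 live cells
Generation 1: 7 live cells
(generation 1 grid is the final answer)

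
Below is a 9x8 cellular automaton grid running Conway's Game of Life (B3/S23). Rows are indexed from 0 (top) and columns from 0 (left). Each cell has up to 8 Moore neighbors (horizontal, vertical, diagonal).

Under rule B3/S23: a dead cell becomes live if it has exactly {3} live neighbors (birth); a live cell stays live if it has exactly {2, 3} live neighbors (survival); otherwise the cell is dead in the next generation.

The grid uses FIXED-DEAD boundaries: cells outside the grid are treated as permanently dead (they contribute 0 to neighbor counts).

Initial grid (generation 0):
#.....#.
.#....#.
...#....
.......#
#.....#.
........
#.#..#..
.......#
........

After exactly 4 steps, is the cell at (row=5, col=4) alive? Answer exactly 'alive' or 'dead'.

Answer: dead

Derivation:
Simulating step by step:
Generation 0 (given above): 12 live cells
Generation 1: 1 live cells
........
........
........
........
........
.#......
........
........
........
Generation 2: 0 live cells
........
........
........
........
........
........
........
........
........
Generation 3: 0 live cells
........
........
........
........
........
........
........
........
........
Generation 4: 0 live cells
........
........
........
........
........
........
........
........
........

Cell (5,4) at generation 4: 0 -> dead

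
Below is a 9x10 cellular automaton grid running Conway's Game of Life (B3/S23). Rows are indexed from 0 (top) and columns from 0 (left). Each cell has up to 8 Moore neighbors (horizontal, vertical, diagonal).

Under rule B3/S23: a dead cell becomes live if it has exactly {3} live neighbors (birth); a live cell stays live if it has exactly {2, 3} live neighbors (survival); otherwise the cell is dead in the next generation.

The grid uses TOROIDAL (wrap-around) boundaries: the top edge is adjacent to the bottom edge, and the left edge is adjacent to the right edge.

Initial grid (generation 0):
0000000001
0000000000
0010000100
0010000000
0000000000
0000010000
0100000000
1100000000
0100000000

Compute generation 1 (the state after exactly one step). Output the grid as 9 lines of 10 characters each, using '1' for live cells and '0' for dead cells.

Simulating step by step:
Generation 0 (given above): 9 live cells
Generation 1: 6 live cells
(generation 1 grid is the final answer)

Answer: 0000000000
0000000000
0000000000
0000000000
0000000000
0000000000
1100000000
1110000000
0100000000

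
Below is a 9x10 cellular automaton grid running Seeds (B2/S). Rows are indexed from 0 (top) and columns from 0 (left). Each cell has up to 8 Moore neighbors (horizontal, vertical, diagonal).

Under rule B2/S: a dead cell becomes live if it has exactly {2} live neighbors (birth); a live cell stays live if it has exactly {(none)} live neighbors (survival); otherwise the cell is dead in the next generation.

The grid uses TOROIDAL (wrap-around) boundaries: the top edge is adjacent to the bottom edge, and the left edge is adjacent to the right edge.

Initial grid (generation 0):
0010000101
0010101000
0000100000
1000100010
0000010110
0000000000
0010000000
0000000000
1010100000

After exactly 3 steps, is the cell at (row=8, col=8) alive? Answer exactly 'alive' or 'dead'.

Simulating step by step:
Generation 0 (given above): 17 live cells
Generation 1: 20 live cells
1000101010
0100000110
0100000101
0001001000
0000101000
0000001110
0000000000
0010000000
0000000011
Generation 2: 18 live cells
0100010000
0010010000
0000000000
1010100010
0001000010
0000000000
0000001010
0000000011
1101010000
Generation 3: 23 live cells
0001000000
0100101000
0010110001
0100000100
0110100100
0000000011
0000000000
0110111000
0000001010

Cell (8,8) at generation 3: 1 -> alive

Answer: alive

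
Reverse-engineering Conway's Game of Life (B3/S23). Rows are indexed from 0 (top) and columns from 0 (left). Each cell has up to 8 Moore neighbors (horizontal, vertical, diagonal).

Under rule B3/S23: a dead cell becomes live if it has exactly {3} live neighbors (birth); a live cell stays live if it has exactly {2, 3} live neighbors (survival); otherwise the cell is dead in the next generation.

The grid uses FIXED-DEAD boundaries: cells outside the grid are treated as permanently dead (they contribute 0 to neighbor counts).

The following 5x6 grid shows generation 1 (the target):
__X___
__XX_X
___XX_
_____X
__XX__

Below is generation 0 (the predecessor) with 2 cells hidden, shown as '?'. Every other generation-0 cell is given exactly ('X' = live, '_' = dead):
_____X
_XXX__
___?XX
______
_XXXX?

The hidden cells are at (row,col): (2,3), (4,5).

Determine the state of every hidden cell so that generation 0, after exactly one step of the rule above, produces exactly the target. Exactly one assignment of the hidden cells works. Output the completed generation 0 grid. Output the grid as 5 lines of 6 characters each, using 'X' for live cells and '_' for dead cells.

Hidden generation-0 cells (in order): (2,3), (4,5).
A hidden cell only influences target cells in its own 3x3 neighborhood. Try each of the 2^2 = 4 assignments, step the completed generation 0 forward once under B3/S23, and compare with the target:
  (2,3)=_ (4,5)=_ -> step gives (2,2)='X' but target has '_' -> reject
  (2,3)=_ (4,5)=X -> step gives (2,2)='X' but target has '_' -> reject
  (2,3)=X (4,5)=_ -> step reproduces the target at every cell -> ACCEPT
  (2,3)=X (4,5)=X -> step gives (3,5)='_' but target has 'X' -> reject
Unique solution: (2,3)=live, (4,5)=dead.
Check: live-neighbor counts of every cell in the completed generation 0:
123220
113353
124331
124553
112211
Applying B3/S23 to generation 0 with these counts gives:
__X___
__XX_X
___XX_
_____X
__XX__
which matches the target exactly.

Answer: _____X
_XXX__
___XXX
______
_XXXX_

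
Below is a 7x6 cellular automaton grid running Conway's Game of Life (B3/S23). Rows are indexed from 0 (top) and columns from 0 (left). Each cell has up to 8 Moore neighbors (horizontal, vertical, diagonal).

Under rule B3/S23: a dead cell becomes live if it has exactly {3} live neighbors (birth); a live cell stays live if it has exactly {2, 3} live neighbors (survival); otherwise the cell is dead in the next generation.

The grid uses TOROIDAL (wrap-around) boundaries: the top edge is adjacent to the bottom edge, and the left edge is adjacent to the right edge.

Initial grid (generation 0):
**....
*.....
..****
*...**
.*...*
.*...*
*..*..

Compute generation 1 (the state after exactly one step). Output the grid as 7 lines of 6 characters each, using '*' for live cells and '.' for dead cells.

Answer: **...*
*.***.
.*.*..
.**...
.*....
.**.**
..*..*

Derivation:
Simulating step by step:
Generation 0 (given above): 16 live cells
Generation 1: 18 live cells
(generation 1 grid is the final answer)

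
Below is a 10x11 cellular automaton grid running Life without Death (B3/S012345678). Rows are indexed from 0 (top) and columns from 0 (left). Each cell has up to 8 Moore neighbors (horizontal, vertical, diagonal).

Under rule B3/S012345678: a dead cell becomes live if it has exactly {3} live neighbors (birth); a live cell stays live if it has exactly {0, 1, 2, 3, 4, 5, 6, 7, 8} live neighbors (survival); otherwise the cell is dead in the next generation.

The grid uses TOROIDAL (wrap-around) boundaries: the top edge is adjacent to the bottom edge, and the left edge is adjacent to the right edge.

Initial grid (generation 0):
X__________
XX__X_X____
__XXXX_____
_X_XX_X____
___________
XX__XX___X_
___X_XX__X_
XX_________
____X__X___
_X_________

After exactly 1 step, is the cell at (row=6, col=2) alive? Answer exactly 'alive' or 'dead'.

Answer: alive

Derivation:
Simulating step by step:
Generation 0 (given above): 27 live cells
Generation 1: 42 live cells
X__________
XXX_X_X____
X_XXXXX____
_X_XX_X____
XXXX_______
XX__XXX__XX
__XX_XX__X_
XX__XXX____
XX__X__X___
_X_________

Cell (6,2) at generation 1: 1 -> alive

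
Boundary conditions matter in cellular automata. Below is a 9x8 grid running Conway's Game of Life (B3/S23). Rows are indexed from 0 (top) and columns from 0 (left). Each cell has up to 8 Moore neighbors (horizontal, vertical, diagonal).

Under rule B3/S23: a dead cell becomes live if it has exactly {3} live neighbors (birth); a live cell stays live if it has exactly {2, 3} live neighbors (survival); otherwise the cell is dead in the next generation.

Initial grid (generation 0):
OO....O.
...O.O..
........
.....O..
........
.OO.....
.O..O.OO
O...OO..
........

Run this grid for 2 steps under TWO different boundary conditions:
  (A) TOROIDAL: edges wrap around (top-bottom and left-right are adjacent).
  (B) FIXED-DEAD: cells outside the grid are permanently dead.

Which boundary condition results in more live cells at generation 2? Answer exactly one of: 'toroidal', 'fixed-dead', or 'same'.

Under TOROIDAL boundary, generation 2:
O.......
........
........
........
.O......
O......O
....O...
........
.O..OO..
Population = 8

Under FIXED-DEAD boundary, generation 2:
........
........
........
........
........
O.......
O...O.O.
.OO.O.O.
.....O..
Population = 9

Comparison: toroidal=8, fixed-dead=9 -> fixed-dead

Answer: fixed-dead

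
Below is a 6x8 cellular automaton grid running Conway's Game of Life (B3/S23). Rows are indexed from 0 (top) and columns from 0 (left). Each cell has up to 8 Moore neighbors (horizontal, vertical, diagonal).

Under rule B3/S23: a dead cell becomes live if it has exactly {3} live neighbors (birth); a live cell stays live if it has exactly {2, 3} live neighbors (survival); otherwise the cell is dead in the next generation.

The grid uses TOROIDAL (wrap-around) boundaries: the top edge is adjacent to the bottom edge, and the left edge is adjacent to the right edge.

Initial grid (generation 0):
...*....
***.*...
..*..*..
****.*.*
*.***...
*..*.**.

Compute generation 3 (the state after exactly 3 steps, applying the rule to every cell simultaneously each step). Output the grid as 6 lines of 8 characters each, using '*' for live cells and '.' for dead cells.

Simulating step by step:
Generation 0 (given above): 21 live cells
Generation 1: 17 live cells
*..*.*.*
.**.*...
.....***
*....***
........
.*...*.*
Generation 2: 14 live cells
...*.*.*
.****...
.*..*...
*....*..
.....*..
....*..*
Generation 3: 17 live cells
(generation 3 grid is the final answer)

Answer: *....**.
**...*..
**..**..
....**..
....***.
....**..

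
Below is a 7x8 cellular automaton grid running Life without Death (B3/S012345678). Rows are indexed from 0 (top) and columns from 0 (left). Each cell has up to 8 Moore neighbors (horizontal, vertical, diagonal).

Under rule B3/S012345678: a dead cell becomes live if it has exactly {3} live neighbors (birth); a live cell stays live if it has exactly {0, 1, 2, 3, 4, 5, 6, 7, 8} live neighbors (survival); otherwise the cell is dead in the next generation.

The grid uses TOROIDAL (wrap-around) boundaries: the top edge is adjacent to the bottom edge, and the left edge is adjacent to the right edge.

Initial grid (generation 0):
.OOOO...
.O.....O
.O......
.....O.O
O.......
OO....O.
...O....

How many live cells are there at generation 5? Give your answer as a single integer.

Answer: 40

Derivation:
Simulating step by step:
Generation 0 (given above): 14 live cells
Generation 1: 23 live cells
OOOOO...
.O.O...O
.O....O.
O....O.O
OO....O.
OO....OO
O..OO...
Generation 2: 30 live cells
OOOOO..O
.O.OO..O
.OO...O.
O....O.O
OO...OO.
OOO..OOO
O..OOO..
Generation 3: 40 live cells
OOOOO.OO
.O.OOOOO
.OOOOOO.
O.O..O.O
OOO.OOO.
OOOO.OOO
O..OOO..
Generation 4: 40 live cells
OOOOO.OO
.O.OOOOO
.OOOOOO.
O.O..O.O
OOO.OOO.
OOOO.OOO
O..OOO..
Generation 5: 40 live cells
OOOOO.OO
.O.OOOOO
.OOOOOO.
O.O..O.O
OOO.OOO.
OOOO.OOO
O..OOO..
Population at generation 5: 40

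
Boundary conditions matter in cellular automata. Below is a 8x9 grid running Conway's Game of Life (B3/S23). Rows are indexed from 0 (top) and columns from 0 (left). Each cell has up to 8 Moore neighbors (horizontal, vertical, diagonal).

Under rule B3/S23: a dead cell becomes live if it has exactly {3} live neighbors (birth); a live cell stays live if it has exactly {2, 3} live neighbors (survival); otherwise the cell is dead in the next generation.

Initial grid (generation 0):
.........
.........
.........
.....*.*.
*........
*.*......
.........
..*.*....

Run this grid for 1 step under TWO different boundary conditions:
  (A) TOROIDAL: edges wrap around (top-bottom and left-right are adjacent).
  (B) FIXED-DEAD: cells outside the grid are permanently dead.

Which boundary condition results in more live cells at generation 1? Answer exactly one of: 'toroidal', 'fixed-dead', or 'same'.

Under TOROIDAL boundary, generation 1:
.........
.........
.........
.........
.*......*
.*.......
.*.*.....
.........
Population = 5

Under FIXED-DEAD boundary, generation 1:
.........
.........
.........
.........
.*.......
.*.......
.*.*.....
.........
Population = 4

Comparison: toroidal=5, fixed-dead=4 -> toroidal

Answer: toroidal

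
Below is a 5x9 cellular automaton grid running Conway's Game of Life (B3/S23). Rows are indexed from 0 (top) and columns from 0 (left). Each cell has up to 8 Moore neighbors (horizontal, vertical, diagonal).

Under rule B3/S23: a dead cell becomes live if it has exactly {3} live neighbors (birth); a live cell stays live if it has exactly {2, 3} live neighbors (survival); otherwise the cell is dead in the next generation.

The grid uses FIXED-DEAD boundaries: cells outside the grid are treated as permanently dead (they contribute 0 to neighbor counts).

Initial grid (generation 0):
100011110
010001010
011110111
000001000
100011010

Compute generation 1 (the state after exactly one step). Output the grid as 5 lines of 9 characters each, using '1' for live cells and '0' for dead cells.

Answer: 000011010
110000000
011110011
011000001
000011100

Derivation:
Simulating step by step:
Generation 0 (given above): 20 live cells
Generation 1: 17 live cells
(generation 1 grid is the final answer)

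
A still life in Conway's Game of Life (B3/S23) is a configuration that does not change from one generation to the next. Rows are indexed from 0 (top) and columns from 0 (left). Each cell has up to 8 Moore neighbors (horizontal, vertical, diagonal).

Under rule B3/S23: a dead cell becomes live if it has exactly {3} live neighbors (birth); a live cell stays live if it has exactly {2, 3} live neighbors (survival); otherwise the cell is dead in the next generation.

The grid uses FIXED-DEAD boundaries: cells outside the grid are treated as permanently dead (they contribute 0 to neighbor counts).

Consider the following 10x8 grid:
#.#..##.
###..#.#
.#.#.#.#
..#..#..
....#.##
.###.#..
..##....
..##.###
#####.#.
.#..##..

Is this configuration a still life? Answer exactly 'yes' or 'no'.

Compute generation 1 and compare to generation 0 (given above):
Generation 1:
#.#..##.
#..#.#.#
#..#.#..
..##.#.#
.#..#.#.
.#...##.
.....#..
.....###
#......#
##..##..
Cell (1,1) differs: gen0=1 vs gen1=0 -> NOT a still life.

Answer: no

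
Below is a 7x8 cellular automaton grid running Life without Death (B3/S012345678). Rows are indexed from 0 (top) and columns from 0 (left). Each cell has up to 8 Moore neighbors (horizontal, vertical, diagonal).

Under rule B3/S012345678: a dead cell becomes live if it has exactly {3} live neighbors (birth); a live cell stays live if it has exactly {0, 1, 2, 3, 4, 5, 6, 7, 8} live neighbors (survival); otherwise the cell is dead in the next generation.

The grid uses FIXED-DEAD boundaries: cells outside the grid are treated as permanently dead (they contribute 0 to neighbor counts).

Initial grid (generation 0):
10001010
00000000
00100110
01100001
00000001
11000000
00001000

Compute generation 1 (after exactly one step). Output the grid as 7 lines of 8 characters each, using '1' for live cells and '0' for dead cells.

Simulating step by step:
Generation 0 (given above): 13 live cells
Generation 1: 17 live cells
(generation 1 grid is the final answer)

Answer: 10001010
00000010
01100110
01100001
10100001
11000000
00001000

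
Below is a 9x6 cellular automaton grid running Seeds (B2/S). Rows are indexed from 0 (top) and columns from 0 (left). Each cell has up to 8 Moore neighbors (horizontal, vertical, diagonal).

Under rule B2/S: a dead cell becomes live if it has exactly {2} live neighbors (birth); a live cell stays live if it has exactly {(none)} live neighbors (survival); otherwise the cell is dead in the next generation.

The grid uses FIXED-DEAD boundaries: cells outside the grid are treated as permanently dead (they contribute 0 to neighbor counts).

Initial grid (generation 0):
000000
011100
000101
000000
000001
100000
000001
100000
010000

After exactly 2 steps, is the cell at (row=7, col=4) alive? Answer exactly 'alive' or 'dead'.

Simulating step by step:
Generation 0 (given above): 10 live cells
Generation 1: 10 live cells
010100
000000
010000
000001
000000
000011
110000
010000
100000
Generation 2: 10 live cells
001000
110000
000000
000000
000000
110000
001011
001000
010000

Cell (7,4) at generation 2: 0 -> dead

Answer: dead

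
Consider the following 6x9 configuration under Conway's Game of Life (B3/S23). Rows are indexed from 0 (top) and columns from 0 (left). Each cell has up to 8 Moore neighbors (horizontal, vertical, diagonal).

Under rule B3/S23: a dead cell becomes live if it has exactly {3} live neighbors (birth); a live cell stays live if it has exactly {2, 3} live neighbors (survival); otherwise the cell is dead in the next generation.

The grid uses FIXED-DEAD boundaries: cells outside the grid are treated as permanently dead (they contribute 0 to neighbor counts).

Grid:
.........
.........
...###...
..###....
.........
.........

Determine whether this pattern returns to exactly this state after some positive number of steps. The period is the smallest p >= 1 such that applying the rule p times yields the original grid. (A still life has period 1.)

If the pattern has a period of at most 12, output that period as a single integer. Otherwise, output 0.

Answer: 2

Derivation:
Simulating and comparing each generation to the original:
Gen 0 (original, given above): 6 live cells
Gen 1: 6 live cells, differs from original
Gen 2: 6 live cells, MATCHES original -> period = 2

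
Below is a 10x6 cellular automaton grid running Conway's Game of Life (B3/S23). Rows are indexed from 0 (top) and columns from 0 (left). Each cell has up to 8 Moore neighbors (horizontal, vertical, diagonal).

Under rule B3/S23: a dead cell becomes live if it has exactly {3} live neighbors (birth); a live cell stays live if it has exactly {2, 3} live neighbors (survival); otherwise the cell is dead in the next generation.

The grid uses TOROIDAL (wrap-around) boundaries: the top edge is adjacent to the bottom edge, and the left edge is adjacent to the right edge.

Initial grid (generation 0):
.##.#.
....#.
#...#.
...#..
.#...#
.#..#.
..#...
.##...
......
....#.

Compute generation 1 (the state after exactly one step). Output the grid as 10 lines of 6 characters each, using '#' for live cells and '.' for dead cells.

Answer: ....##
.#..#.
...###
#...##
#.#.#.
###...
..##..
.##...
......
...#..

Derivation:
Simulating step by step:
Generation 0 (given above): 15 live cells
Generation 1: 21 live cells
(generation 1 grid is the final answer)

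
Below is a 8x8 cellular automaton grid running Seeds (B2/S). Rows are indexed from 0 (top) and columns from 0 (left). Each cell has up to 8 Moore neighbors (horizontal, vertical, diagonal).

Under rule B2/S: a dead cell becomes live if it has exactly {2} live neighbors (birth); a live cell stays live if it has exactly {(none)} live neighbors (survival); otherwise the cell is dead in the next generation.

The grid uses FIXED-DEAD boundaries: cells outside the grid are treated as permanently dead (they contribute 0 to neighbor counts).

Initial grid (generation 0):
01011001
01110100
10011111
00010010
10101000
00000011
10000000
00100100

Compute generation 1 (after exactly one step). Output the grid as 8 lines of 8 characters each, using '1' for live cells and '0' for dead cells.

Simulating step by step:
Generation 0 (given above): 24 live cells
Generation 1: 12 live cells
(generation 1 grid is the final answer)

Answer: 10000110
00000000
00000000
10000000
01000000
10010100
01000101
01000000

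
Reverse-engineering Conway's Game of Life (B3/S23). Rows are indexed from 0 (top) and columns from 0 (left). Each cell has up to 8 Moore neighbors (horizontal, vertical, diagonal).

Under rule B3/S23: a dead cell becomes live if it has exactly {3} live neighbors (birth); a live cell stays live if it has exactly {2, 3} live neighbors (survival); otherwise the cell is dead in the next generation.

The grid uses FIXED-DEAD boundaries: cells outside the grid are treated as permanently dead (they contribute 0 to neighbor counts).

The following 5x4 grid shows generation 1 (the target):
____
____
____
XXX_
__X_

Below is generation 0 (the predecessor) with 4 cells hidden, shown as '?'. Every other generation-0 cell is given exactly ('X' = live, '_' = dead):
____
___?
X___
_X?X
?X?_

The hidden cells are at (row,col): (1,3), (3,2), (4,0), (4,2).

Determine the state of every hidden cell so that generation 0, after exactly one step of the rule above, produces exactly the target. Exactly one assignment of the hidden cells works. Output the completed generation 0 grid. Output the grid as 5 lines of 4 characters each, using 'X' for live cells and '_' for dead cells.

Answer: ____
____
X___
_X_X
_X__

Derivation:
Hidden generation-0 cells (in order): (1,3), (3,2), (4,0), (4,2).
A hidden cell only influences target cells in its own 3x3 neighborhood. Try each of the 2^4 = 16 assignments, step the completed generation 0 forward once under B3/S23, and compare with the target:
  (1,3)=_ (3,2)=_ (4,0)=_ (4,2)=_ -> step reproduces the target at every cell -> ACCEPT
  (1,3)=_ (3,2)=_ (4,0)=_ (4,2)=X -> step gives (3,2)='_' but target has 'X' -> reject
  (1,3)=_ (3,2)=_ (4,0)=X (4,2)=_ -> step gives (3,0)='_' but target has 'X' -> reject
  (1,3)=_ (3,2)=_ (4,0)=X (4,2)=X -> step gives (3,0)='_' but target has 'X' -> reject
  (1,3)=_ (3,2)=X (4,0)=_ (4,2)=_ -> step gives (2,1)='X' but target has '_' -> reject
  (1,3)=_ (3,2)=X (4,0)=_ (4,2)=X -> step gives (2,1)='X' but target has '_' -> reject
  (1,3)=_ (3,2)=X (4,0)=X (4,2)=_ -> step gives (2,1)='X' but target has '_' -> reject
  (1,3)=_ (3,2)=X (4,0)=X (4,2)=X -> step gives (2,1)='X' but target has '_' -> reject
  (1,3)=X (3,2)=_ (4,0)=_ (4,2)=_ -> step gives (2,2)='X' but target has '_' -> reject
  (1,3)=X (3,2)=_ (4,0)=_ (4,2)=X -> step gives (2,2)='X' but target has '_' -> reject
  (1,3)=X (3,2)=_ (4,0)=X (4,2)=_ -> step gives (2,2)='X' but target has '_' -> reject
  (1,3)=X (3,2)=_ (4,0)=X (4,2)=X -> step gives (2,2)='X' but target has '_' -> reject
  (1,3)=X (3,2)=X (4,0)=_ (4,2)=_ -> step gives (2,1)='X' but target has '_' -> reject
  (1,3)=X (3,2)=X (4,0)=_ (4,2)=X -> step gives (2,1)='X' but target has '_' -> reject
  (1,3)=X (3,2)=X (4,0)=X (4,2)=_ -> step gives (2,1)='X' but target has '_' -> reject
  (1,3)=X (3,2)=X (4,0)=X (4,2)=X -> step gives (2,1)='X' but target has '_' -> reject
Unique solution: (1,3)=dead, (3,2)=dead, (4,0)=dead, (4,2)=dead.
Check: live-neighbor counts of every cell in the completed generation 0:
0000
1100
1221
3230
2131
Applying B3/S23 to generation 0 with these counts gives:
____
____
____
XXX_
__X_
which matches the target exactly.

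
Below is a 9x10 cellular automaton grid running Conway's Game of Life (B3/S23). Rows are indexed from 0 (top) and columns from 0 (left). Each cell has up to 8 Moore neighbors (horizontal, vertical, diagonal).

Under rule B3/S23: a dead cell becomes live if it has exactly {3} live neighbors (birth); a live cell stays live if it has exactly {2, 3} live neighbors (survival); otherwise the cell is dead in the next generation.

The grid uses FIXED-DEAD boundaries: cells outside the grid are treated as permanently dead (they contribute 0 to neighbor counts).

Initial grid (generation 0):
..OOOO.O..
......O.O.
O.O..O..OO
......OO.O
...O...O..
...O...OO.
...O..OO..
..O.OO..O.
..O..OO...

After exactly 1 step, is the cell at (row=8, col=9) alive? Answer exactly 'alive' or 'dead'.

Simulating step by step:
Generation 0 (given above): 30 live cells
Generation 1: 29 live cells
...OOOOO..
.OO...O.OO
.....O...O
......OO.O
..........
..OOO...O.
..OO.OO...
..O.O.....
...OOOO...

Cell (8,9) at generation 1: 0 -> dead

Answer: dead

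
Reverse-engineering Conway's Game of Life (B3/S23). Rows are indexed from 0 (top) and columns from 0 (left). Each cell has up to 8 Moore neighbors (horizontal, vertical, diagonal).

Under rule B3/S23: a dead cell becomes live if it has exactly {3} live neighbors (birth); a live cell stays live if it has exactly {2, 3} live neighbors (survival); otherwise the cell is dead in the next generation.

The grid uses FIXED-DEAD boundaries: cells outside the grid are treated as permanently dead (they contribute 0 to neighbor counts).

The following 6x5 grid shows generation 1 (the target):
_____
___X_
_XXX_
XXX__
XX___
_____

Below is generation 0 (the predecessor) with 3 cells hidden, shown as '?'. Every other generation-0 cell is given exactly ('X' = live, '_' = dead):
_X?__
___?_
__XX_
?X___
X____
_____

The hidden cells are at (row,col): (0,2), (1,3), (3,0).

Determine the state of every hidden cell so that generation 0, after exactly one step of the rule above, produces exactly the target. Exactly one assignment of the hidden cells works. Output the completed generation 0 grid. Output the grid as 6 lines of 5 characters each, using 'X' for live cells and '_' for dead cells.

Hidden generation-0 cells (in order): (0,2), (1,3), (3,0).
A hidden cell only influences target cells in its own 3x3 neighborhood. Try each of the 2^3 = 8 assignments, step the completed generation 0 forward once under B3/S23, and compare with the target:
  (0,2)=_ (1,3)=_ (3,0)=_ -> step gives (1,2)='X' but target has '_' -> reject
  (0,2)=_ (1,3)=_ (3,0)=X -> step gives (1,2)='X' but target has '_' -> reject
  (0,2)=_ (1,3)=X (3,0)=_ -> step gives (2,1)='_' but target has 'X' -> reject
  (0,2)=_ (1,3)=X (3,0)=X -> step reproduces the target at every cell -> ACCEPT
  (0,2)=X (1,3)=_ (3,0)=_ -> step gives (1,1)='X' but target has '_' -> reject
  (0,2)=X (1,3)=_ (3,0)=X -> step gives (1,1)='X' but target has '_' -> reject
  (0,2)=X (1,3)=X (3,0)=_ -> step gives (0,2)='X' but target has '_' -> reject
  (0,2)=X (1,3)=X (3,0)=X -> step gives (0,2)='X' but target has '_' -> reject
Unique solution: (0,2)=dead, (1,3)=live, (3,0)=live.
Check: live-neighbor counts of every cell in the completed generation 0:
10211
12422
23322
23321
23100
11000
Applying B3/S23 to generation 0 with these counts gives:
_____
___X_
_XXX_
XXX__
XX___
_____
which matches the target exactly.

Answer: _X___
___X_
__XX_
XX___
X____
_____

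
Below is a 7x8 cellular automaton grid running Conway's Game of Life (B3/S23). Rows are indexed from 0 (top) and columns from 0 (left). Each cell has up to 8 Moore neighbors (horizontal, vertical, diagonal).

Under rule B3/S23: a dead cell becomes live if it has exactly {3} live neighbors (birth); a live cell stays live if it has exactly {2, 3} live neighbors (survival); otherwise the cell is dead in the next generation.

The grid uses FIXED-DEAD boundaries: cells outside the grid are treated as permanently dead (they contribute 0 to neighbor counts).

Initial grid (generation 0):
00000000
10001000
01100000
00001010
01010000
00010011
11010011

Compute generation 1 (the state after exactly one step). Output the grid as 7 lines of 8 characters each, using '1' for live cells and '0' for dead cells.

Answer: 00000000
01000000
01010100
01010000
00111111
11011011
00100011

Derivation:
Simulating step by step:
Generation 0 (given above): 16 live cells
Generation 1: 21 live cells
(generation 1 grid is the final answer)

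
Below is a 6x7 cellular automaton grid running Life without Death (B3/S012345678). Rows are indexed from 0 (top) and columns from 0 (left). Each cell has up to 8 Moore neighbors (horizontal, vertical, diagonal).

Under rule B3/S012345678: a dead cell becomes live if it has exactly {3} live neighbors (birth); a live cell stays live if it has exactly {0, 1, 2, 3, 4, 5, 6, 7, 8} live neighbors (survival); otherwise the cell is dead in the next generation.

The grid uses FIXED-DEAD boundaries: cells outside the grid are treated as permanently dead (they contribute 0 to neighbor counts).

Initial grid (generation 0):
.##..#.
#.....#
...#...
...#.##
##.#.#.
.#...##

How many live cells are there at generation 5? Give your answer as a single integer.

Simulating step by step:
Generation 0 (given above): 16 live cells
Generation 1: 24 live cells
.##..#.
###...#
...####
...#.##
##.#.#.
###.###
Generation 2: 27 live cells
###..#.
###...#
.#.####
...#.##
##.#.#.
#######
Generation 3: 30 live cells
###..#.
###...#
##.####
##.#.##
##.#.#.
#######
Generation 4: 30 live cells
###..#.
###...#
##.####
##.#.##
##.#.#.
#######
Generation 5: 30 live cells
###..#.
###...#
##.####
##.#.##
##.#.#.
#######
Population at generation 5: 30

Answer: 30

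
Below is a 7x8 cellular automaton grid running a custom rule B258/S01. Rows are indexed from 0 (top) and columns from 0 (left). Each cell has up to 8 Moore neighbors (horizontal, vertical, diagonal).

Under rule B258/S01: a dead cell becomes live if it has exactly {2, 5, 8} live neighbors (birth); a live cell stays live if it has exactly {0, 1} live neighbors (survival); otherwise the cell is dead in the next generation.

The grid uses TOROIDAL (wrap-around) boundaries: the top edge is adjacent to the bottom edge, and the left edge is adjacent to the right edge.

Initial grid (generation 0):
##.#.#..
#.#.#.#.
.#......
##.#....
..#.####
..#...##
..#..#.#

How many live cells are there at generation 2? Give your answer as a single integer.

Simulating step by step:
Generation 0 (given above): 23 live cells
Generation 1: 6 live cells
........
.#....#.
....##..
........
........
.....#..
......#.
Generation 2: 14 live cells
.....###
.#..#.#.
....#.#.
....##..
........
.....##.
.....##.
Population at generation 2: 14

Answer: 14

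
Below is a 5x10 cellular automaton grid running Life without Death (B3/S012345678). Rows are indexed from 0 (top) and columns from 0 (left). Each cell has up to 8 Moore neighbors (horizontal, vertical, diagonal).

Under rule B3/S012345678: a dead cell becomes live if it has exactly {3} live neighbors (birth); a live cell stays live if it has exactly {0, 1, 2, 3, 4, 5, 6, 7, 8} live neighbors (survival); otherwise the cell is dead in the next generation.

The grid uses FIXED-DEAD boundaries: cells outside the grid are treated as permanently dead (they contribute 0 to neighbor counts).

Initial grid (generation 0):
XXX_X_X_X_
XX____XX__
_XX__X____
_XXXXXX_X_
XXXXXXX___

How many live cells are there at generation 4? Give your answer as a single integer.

Simulating step by step:
Generation 0 (given above): 27 live cells
Generation 1: 31 live cells
XXX_XXX_X_
XX_X__XX__
_XX__X____
_XXXXXXXX_
XXXXXXXX__
Generation 2: 34 live cells
XXXXXXX_X_
XX_X__XX__
_XX__X__X_
_XXXXXXXX_
XXXXXXXXX_
Generation 3: 36 live cells
XXXXXXX_X_
XX_X__XXX_
_XX__X__X_
_XXXXXXXXX
XXXXXXXXX_
Generation 4: 38 live cells
XXXXXXX_X_
XX_X__XXXX
_XX__X__X_
_XXXXXXXXX
XXXXXXXXXX
Population at generation 4: 38

Answer: 38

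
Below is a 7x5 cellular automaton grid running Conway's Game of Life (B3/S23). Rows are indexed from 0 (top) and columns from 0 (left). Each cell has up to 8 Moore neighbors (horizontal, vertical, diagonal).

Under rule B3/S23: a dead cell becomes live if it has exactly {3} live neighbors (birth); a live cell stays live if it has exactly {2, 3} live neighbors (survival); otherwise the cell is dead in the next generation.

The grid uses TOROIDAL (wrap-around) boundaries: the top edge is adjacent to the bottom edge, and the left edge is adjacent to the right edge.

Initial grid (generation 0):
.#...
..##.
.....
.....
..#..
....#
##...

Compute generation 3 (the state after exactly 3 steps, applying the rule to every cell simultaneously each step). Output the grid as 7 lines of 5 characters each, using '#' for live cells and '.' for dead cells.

Simulating step by step:
Generation 0 (given above): 7 live cells
Generation 1: 7 live cells
##...
..#..
.....
.....
.....
##...
##...
Generation 2: 7 live cells
#.#..
.#...
.....
.....
.....
##...
..#.#
Generation 3: 9 live cells
(generation 3 grid is the final answer)

Answer: #.##.
.#...
.....
.....
.....
##...
..###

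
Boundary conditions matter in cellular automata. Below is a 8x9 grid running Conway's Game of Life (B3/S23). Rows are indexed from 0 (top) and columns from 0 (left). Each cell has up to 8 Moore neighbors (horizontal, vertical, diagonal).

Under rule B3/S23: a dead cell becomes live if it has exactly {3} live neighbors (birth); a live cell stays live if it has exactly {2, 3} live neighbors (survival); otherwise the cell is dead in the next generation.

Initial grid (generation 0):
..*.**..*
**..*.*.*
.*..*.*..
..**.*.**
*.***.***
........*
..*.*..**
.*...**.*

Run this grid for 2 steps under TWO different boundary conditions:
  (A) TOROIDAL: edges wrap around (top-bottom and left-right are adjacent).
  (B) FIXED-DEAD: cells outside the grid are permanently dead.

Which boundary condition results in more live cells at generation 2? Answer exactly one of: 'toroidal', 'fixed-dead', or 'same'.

Under TOROIDAL boundary, generation 2:
....*...*
.*..*....
****...*.
*.***.*..
*.*.*.*..
..*......
...**....
.**.*.*.*
Population = 26

Under FIXED-DEAD boundary, generation 2:
**.****..
......*..
*.**.....
*.***.*..
.**.*.**.
.**......
.........
.....**..
Population = 24

Comparison: toroidal=26, fixed-dead=24 -> toroidal

Answer: toroidal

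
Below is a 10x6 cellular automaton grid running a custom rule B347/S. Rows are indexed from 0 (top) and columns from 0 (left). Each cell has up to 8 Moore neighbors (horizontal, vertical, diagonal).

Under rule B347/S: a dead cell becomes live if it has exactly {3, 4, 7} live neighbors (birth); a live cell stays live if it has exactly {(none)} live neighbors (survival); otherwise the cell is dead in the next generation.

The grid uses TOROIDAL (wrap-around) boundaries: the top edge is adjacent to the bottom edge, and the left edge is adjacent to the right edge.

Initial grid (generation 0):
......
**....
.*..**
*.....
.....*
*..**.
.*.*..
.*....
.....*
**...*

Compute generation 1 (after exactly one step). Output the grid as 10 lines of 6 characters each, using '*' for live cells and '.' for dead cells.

Answer: .*...*
.....*
......
....**
*...*.
..*..*
*.*.*.
*.*...
.*....
......

Derivation:
Simulating step by step:
Generation 0 (given above): 17 live cells
Generation 1: 15 live cells
(generation 1 grid is the final answer)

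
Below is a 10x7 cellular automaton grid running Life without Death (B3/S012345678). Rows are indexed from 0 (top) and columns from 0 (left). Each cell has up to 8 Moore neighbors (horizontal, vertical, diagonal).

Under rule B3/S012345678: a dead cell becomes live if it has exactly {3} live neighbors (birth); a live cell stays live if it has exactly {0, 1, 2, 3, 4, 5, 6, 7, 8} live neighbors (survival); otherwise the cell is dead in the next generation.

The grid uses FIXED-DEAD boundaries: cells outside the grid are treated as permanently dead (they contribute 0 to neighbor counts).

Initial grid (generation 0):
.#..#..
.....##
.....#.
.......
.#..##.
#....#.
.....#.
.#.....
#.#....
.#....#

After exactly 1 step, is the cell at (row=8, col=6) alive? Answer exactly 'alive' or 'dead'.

Answer: dead

Derivation:
Simulating step by step:
Generation 0 (given above): 16 live cells
Generation 1: 22 live cells
.#..##.
....###
.....##
....##.
.#..##.
#....##
.....#.
.#.....
#.#....
.#....#

Cell (8,6) at generation 1: 0 -> dead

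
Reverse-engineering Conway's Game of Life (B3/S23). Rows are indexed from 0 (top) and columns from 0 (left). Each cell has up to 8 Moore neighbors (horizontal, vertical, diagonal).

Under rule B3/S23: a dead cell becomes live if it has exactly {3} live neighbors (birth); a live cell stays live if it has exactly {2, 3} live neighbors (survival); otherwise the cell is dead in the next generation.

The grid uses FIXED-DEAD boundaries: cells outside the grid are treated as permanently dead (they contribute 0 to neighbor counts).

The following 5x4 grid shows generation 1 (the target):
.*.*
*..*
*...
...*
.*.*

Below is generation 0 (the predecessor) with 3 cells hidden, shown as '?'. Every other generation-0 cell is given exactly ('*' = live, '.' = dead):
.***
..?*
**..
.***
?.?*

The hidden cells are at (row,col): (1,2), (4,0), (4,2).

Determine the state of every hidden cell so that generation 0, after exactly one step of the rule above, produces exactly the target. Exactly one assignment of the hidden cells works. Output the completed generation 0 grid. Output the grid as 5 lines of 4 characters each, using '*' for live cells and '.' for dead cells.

Answer: .***
..**
**..
.***
*..*

Derivation:
Hidden generation-0 cells (in order): (1,2), (4,0), (4,2).
A hidden cell only influences target cells in its own 3x3 neighborhood. Try each of the 2^3 = 8 assignments, step the completed generation 0 forward once under B3/S23, and compare with the target:
  (1,2)=. (4,0)=. (4,2)=. -> step gives (0,1)='.' but target has '*' -> reject
  (1,2)=. (4,0)=. (4,2)=* -> step gives (0,1)='.' but target has '*' -> reject
  (1,2)=. (4,0)=* (4,2)=. -> step gives (0,1)='.' but target has '*' -> reject
  (1,2)=. (4,0)=* (4,2)=* -> step gives (0,1)='.' but target has '*' -> reject
  (1,2)=* (4,0)=. (4,2)=. -> step gives (3,0)='*' but target has '.' -> reject
  (1,2)=* (4,0)=. (4,2)=* -> step gives (3,0)='*' but target has '.' -> reject
  (1,2)=* (4,0)=* (4,2)=. -> step reproduces the target at every cell -> ACCEPT
  (1,2)=* (4,0)=* (4,2)=* -> step gives (4,1)='.' but target has '*' -> reject
Unique solution: (1,2)=live, (4,0)=live, (4,2)=dead.
Check: live-neighbor counts of every cell in the completed generation 0:
1243
3553
2464
4442
1342
Applying B3/S23 to generation 0 with these counts gives:
.*.*
*..*
*...
...*
.*.*
which matches the target exactly.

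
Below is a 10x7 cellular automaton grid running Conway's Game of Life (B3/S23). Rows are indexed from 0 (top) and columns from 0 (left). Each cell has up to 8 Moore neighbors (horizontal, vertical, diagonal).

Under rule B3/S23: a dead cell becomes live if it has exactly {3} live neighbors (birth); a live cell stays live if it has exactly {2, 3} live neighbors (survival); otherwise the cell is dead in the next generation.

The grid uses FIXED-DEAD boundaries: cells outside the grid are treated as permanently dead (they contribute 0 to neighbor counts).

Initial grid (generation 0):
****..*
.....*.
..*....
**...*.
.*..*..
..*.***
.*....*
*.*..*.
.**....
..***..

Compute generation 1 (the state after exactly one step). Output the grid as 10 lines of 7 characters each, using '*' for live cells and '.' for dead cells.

Simulating step by step:
Generation 0 (given above): 26 live cells
Generation 1: 29 live cells
(generation 1 grid is the final answer)

Answer: .**....
...*...
.*.....
***....
*****.*
.****.*
.****.*
*.*....
....*..
.***...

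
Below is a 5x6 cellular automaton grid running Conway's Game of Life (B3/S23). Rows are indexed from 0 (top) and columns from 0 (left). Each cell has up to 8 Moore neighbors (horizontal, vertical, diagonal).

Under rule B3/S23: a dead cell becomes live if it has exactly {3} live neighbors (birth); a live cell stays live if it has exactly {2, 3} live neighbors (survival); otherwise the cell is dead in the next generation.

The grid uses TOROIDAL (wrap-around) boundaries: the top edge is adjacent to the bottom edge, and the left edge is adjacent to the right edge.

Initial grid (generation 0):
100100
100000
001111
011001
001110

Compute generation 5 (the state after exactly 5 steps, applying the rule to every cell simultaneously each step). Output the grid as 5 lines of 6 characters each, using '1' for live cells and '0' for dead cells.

Answer: 000000
000000
001100
001100
000000

Derivation:
Simulating step by step:
Generation 0 (given above): 13 live cells
Generation 1: 18 live cells
011111
111000
001111
110001
100011
Generation 2: 4 live cells
000000
000000
000110
011000
000000
Generation 3: 4 live cells
000000
000000
001100
001100
000000
Generation 4: 4 live cells
000000
000000
001100
001100
000000
Generation 5: 4 live cells
(generation 5 grid is the final answer)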